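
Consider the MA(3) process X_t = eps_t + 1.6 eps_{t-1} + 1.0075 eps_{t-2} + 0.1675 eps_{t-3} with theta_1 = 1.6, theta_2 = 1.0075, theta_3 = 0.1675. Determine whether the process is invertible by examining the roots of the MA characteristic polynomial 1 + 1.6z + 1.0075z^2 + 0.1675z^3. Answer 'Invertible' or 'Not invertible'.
\text{Invertible}

The MA(q) characteristic polynomial is P(z) = 1 + 1.6z + 1.0075z^2 + 0.1675z^3.
Invertibility requires all roots to lie outside the unit circle, i.e. |z| > 1 for every root.
Degree 3: look for a simple real root z0 first, then factor out (1 - z/z0) and solve the remaining quadratic.
Testing z0 = -4: P(-4) = 1 + (1.6)(-4) + (1.0075)(-4)^2 + (0.1675)(-4)^3
  = 1 + (-6.4) + (16.12) + (-10.72) = 0.  So z_0 = -4 is a root, |z_0| = 4.
Divide out the factor (1 + 0.25 z) = (1 - z/z0) (since 1/z0 = -0.25):
  P(z) = (1 + 0.25 z)(1 + (1.35) z + (0.67) z^2)
  [check: z-coef 1.35 - (-0.25) = 1.6; z^2-coef 0.67 - (-0.25)(1.35) = 1.0075; z^3-coef -(-0.25)(0.67) = 0.1675.]
Remaining roots from the quadratic factor 1 + (1.35) z + (0.67) z^2:
  Set 1 + (1.35) z + (0.67) z^2 = 0, i.e. a z^2 + b z + c = 0 with a = 0.67, b = 1.35, c = 1.
  Discriminant D = b^2 - 4ac = (1.35)^2 - 4*(0.67)*1 = 1.8225 - (2.68) = -0.8575.
  D < 0, so the roots are the complex-conjugate pair z = (-b +/- i sqrt(-D)) / (2a) = -1.0075 +/- 0.6911i.
  For a conjugate pair |z|^2 = z * conj(z) = (product of roots) = c/a = 1/(0.67) = 1.492537, so |z| = sqrt(1.492537) = 1.2217 for both roots.
Moduli of all roots: 4.0000, 1.2217, 1.2217.
All moduli strictly greater than 1? Yes.
Verdict: Invertible.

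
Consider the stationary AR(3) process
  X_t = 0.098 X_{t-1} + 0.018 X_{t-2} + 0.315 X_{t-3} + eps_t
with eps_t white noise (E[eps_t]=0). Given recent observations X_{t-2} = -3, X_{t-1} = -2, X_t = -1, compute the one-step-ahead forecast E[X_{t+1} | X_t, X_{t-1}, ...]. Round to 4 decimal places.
E[X_{t+1} \mid \mathcal F_t] = -1.0790

For an AR(p) model X_t = c + sum_i phi_i X_{t-i} + eps_t, the
one-step-ahead conditional mean is
  E[X_{t+1} | X_t, ...] = c + sum_i phi_i X_{t+1-i}.
Substitute known values:
  E[X_{t+1} | ...] = (0.098) * (-1) + (0.018) * (-2) + (0.315) * (-3)
                   = -1.0790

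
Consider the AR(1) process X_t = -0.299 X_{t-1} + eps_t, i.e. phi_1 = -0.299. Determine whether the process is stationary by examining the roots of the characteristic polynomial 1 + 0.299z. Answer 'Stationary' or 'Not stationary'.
\text{Stationary}

The AR(p) characteristic polynomial is P(z) = 1 + 0.299z.
Stationarity requires all roots to lie outside the unit circle, i.e. |z| > 1 for every root.
This is linear in z: 1 + (0.299) z = 0  =>  z = -1/(0.299) = -3.344482,  |z| = 3.344482.
Moduli of all roots: 3.3445.
All moduli strictly greater than 1? Yes.
Verdict: Stationary.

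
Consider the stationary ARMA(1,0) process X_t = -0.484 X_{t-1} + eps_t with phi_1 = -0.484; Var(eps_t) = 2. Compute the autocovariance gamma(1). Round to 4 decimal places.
\gamma(1) = -1.2641

Multiply the model equation by X_{t-k} and take expectations. With theta_0 = psi_0 = 1 and psi_j the MA(infinity) weights, this gives
  gamma(k) - sum_i phi_i gamma(k-i) = c_k,
  c_k = sigma^2 * sum_{j=k..q} theta_j psi_{j-k}   (c_k = 0 for k > q),
using gamma(-m) = gamma(m).
Pure AR (q = 0): c_0 = sigma^2 = 2, c_k = 0 for k >= 1.
Equations for k = 0 and k = 1 (AR order 1):
  gamma(0) = phi_1 gamma(1) + c_0
  gamma(1) = phi_1 gamma(0) + c_1
Substituting the second into the first: gamma(0) (1 - phi_1^2) = c_0 + phi_1 c_1, so
  gamma(0) = c_0 / (1 - phi_1^2) = 2 / (1 - (-0.484)^2) = 2 / 0.765744 = 2.611839.
  gamma(1) = phi_1 gamma(0) = (-0.484)(2.611839) = -1.26413.
Therefore gamma(1) = -1.2641 (to 4 decimal places).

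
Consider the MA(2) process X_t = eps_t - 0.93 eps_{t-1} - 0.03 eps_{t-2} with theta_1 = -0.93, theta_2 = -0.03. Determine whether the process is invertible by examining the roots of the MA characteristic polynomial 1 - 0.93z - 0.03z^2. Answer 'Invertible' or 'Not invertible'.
\text{Invertible}

The MA(q) characteristic polynomial is P(z) = 1 - 0.93z - 0.03z^2.
Invertibility requires all roots to lie outside the unit circle, i.e. |z| > 1 for every root.
Set 1 + (-0.93) z + (-0.03) z^2 = 0, i.e. a z^2 + b z + c = 0 with a = -0.03, b = -0.93, c = 1.
Discriminant D = b^2 - 4ac = (-0.93)^2 - 4*(-0.03)*1 = 0.8649 - (-0.12) = 0.9849.
D >= 0, so the roots are real: z = (-b +/- sqrt(D)) / (2a) = (0.93 +/- 0.992421) / (-0.06).
  z_1 = (0.93 + 0.992421) / (-0.06) = -32.0404,   |z_1| = 32.0404.
  z_2 = (0.93 - 0.992421) / (-0.06) = 1.0404,   |z_2| = 1.0404.
Moduli of all roots: 32.0404, 1.0404.
All moduli strictly greater than 1? Yes.
Verdict: Invertible.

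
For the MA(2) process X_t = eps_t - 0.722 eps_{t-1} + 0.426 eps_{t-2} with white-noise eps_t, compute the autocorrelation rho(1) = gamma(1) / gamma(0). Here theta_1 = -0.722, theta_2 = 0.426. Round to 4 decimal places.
\rho(1) = -0.6046

For an MA(q) process with theta_0 = 1, the autocovariance is
  gamma(k) = sigma^2 * sum_{i=0..q-k} theta_i * theta_{i+k},
and rho(k) = gamma(k) / gamma(0). Sigma^2 cancels.
  numerator   = (1)*(-0.722) + (-0.722)*(0.426) = -1.029572.
  denominator = (1)^2 + (-0.722)^2 + (0.426)^2 = 1.70276.
  rho(1) = -1.029572 / 1.70276 = -0.6046.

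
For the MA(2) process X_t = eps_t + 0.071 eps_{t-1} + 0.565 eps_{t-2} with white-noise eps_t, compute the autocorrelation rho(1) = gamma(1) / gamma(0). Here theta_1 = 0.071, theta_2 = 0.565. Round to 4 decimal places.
\rho(1) = 0.0839

For an MA(q) process with theta_0 = 1, the autocovariance is
  gamma(k) = sigma^2 * sum_{i=0..q-k} theta_i * theta_{i+k},
and rho(k) = gamma(k) / gamma(0). Sigma^2 cancels.
  numerator   = (1)*(0.071) + (0.071)*(0.565) = 0.111115.
  denominator = (1)^2 + (0.071)^2 + (0.565)^2 = 1.324266.
  rho(1) = 0.111115 / 1.324266 = 0.0839.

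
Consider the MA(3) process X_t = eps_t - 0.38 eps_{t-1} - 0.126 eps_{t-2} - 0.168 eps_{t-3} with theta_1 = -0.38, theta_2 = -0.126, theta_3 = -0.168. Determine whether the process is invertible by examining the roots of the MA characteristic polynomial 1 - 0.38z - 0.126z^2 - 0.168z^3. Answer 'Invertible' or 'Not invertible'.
\text{Invertible}

The MA(q) characteristic polynomial is P(z) = 1 - 0.38z - 0.126z^2 - 0.168z^3.
Invertibility requires all roots to lie outside the unit circle, i.e. |z| > 1 for every root.
Degree 3: look for a simple real root z0 first, then factor out (1 - z/z0) and solve the remaining quadratic.
Testing z0 = 1.25: P(1.25) = 1 + (-0.38)(1.25) + (-0.126)(1.25)^2 + (-0.168)(1.25)^3
  = 1 + (-0.475) + (-0.196875) + (-0.328125) = 0.  So z_0 = 1.25 is a root, |z_0| = 1.25.
Divide out the factor (1 - 0.8 z) = (1 - z/z0) (since 1/z0 = 0.8):
  P(z) = (1 - 0.8 z)(1 + (0.42) z + (0.21) z^2)
  [check: z-coef 0.42 - (0.8) = -0.38; z^2-coef 0.21 - (0.8)(0.42) = -0.126; z^3-coef -(0.8)(0.21) = -0.168.]
Remaining roots from the quadratic factor 1 + (0.42) z + (0.21) z^2:
  Set 1 + (0.42) z + (0.21) z^2 = 0, i.e. a z^2 + b z + c = 0 with a = 0.21, b = 0.42, c = 1.
  Discriminant D = b^2 - 4ac = (0.42)^2 - 4*(0.21)*1 = 0.1764 - (0.84) = -0.6636.
  D < 0, so the roots are the complex-conjugate pair z = (-b +/- i sqrt(-D)) / (2a) = -1 +/- 1.9396i.
  For a conjugate pair |z|^2 = z * conj(z) = (product of roots) = c/a = 1/(0.21) = 4.761905, so |z| = sqrt(4.761905) = 2.1822 for both roots.
Moduli of all roots: 1.2500, 2.1822, 2.1822.
All moduli strictly greater than 1? Yes.
Verdict: Invertible.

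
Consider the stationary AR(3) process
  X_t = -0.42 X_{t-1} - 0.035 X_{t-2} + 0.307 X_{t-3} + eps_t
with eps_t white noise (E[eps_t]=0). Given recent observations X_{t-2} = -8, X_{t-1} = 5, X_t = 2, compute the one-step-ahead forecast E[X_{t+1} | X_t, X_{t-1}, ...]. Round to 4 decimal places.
E[X_{t+1} \mid \mathcal F_t] = -3.4710

For an AR(p) model X_t = c + sum_i phi_i X_{t-i} + eps_t, the
one-step-ahead conditional mean is
  E[X_{t+1} | X_t, ...] = c + sum_i phi_i X_{t+1-i}.
Substitute known values:
  E[X_{t+1} | ...] = (-0.42) * (2) + (-0.035) * (5) + (0.307) * (-8)
                   = -3.4710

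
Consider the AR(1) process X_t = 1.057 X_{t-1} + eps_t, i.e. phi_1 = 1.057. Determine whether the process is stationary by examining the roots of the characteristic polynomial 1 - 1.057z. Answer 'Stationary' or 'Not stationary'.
\text{Not stationary}

The AR(p) characteristic polynomial is P(z) = 1 - 1.057z.
Stationarity requires all roots to lie outside the unit circle, i.e. |z| > 1 for every root.
This is linear in z: 1 + (-1.057) z = 0  =>  z = -1/(-1.057) = 0.946074,  |z| = 0.946074.
Moduli of all roots: 0.9461.
All moduli strictly greater than 1? No.
Verdict: Not stationary.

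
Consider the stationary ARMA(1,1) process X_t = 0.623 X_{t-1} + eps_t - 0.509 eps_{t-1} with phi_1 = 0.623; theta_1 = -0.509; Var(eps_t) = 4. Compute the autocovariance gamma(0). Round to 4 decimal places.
\gamma(0) = 4.0850

Multiply the model equation by X_{t-k} and take expectations. With theta_0 = psi_0 = 1 and psi_j the MA(infinity) weights, this gives
  gamma(k) - sum_i phi_i gamma(k-i) = c_k,
  c_k = sigma^2 * sum_{j=k..q} theta_j psi_{j-k}   (c_k = 0 for k > q),
using gamma(-m) = gamma(m).
psi-weights needed (psi_j = theta_j + sum_i phi_i psi_{j-i}):
  psi_1 = theta_1 + phi_1 = -0.509 + (0.623) = 0.114
Right-hand sides:
  c_0 = sigma^2 (1 + theta_1 psi_1) = 4 * (1 + (-0.509)(0.114)) = 4 * 0.941974 = 3.767896
  c_1 = sigma^2 theta_1 = 4 * (-0.509) = -2.036
  c_2 = 0
Equations for k = 0 and k = 1 (AR order 1):
  gamma(0) = phi_1 gamma(1) + c_0
  gamma(1) = phi_1 gamma(0) + c_1
Substituting the second into the first: gamma(0) (1 - phi_1^2) = c_0 + phi_1 c_1, so
  gamma(0) = (c_0 + phi_1 c_1) / (1 - phi_1^2) = (3.767896 + (0.623)(-2.036)) / (1 - (0.623)^2) = 2.499468 / 0.611871 = 4.084959.
Therefore gamma(0) = 4.0850 (to 4 decimal places).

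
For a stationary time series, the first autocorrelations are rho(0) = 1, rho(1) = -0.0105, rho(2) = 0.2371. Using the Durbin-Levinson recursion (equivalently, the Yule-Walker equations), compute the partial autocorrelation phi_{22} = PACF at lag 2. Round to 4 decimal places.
\phi_{22} = 0.2370

The PACF at lag k is phi_{kk}, the last component of the solution
to the Yule-Walker system G_k phi = r_k where
  (G_k)_{ij} = rho(|i - j|), (r_k)_i = rho(i), i,j = 1..k.
Equivalently, Durbin-Levinson gives phi_{kk} iteratively:
  phi_{11} = rho(1)
  phi_{kk} = [rho(k) - sum_{j=1..k-1} phi_{k-1,j} rho(k-j)]
            / [1 - sum_{j=1..k-1} phi_{k-1,j} rho(j)],
  phi_{k,j} = phi_{k-1,j} - phi_{kk} phi_{k-1,k-j},  j = 1..k-1.
Step k = 1:
  phi_11 = rho(1) = -0.0105.
Step k = 2:
  phi_22 = [rho(2) - phi_11 rho(1)] / [1 - phi_11 rho(1)] = [0.2371 - (-0.0105)(-0.0105)] / [1 - (-0.0105)(-0.0105)]
         = 0.23698975 / 0.99988975 = 0.237.
Therefore phi_{22} = 0.2370.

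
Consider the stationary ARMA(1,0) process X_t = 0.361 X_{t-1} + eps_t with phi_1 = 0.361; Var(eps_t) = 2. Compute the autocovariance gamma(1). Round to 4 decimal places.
\gamma(1) = 0.8302

Multiply the model equation by X_{t-k} and take expectations. With theta_0 = psi_0 = 1 and psi_j the MA(infinity) weights, this gives
  gamma(k) - sum_i phi_i gamma(k-i) = c_k,
  c_k = sigma^2 * sum_{j=k..q} theta_j psi_{j-k}   (c_k = 0 for k > q),
using gamma(-m) = gamma(m).
Pure AR (q = 0): c_0 = sigma^2 = 2, c_k = 0 for k >= 1.
Equations for k = 0 and k = 1 (AR order 1):
  gamma(0) = phi_1 gamma(1) + c_0
  gamma(1) = phi_1 gamma(0) + c_1
Substituting the second into the first: gamma(0) (1 - phi_1^2) = c_0 + phi_1 c_1, so
  gamma(0) = c_0 / (1 - phi_1^2) = 2 / (1 - (0.361)^2) = 2 / 0.869679 = 2.299699.
  gamma(1) = phi_1 gamma(0) = (0.361)(2.299699) = 0.830191.
Therefore gamma(1) = 0.8302 (to 4 decimal places).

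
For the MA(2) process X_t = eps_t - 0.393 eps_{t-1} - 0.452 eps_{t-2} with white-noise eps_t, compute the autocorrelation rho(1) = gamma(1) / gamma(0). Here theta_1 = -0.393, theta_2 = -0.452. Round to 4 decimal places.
\rho(1) = -0.1585

For an MA(q) process with theta_0 = 1, the autocovariance is
  gamma(k) = sigma^2 * sum_{i=0..q-k} theta_i * theta_{i+k},
and rho(k) = gamma(k) / gamma(0). Sigma^2 cancels.
  numerator   = (1)*(-0.393) + (-0.393)*(-0.452) = -0.215364.
  denominator = (1)^2 + (-0.393)^2 + (-0.452)^2 = 1.358753.
  rho(1) = -0.215364 / 1.358753 = -0.1585.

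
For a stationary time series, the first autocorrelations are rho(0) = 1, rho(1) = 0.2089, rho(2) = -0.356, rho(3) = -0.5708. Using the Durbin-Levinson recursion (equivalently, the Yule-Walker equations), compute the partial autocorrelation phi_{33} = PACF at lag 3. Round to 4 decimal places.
\phi_{33} = -0.4789

The PACF at lag k is phi_{kk}, the last component of the solution
to the Yule-Walker system G_k phi = r_k where
  (G_k)_{ij} = rho(|i - j|), (r_k)_i = rho(i), i,j = 1..k.
Equivalently, Durbin-Levinson gives phi_{kk} iteratively:
  phi_{11} = rho(1)
  phi_{kk} = [rho(k) - sum_{j=1..k-1} phi_{k-1,j} rho(k-j)]
            / [1 - sum_{j=1..k-1} phi_{k-1,j} rho(j)],
  phi_{k,j} = phi_{k-1,j} - phi_{kk} phi_{k-1,k-j},  j = 1..k-1.
Step k = 1:
  phi_11 = rho(1) = 0.2089.
Step k = 2:
  phi_22 = [rho(2) - phi_11 rho(1)] / [1 - phi_11 rho(1)] = [-0.356 - (0.2089)(0.2089)] / [1 - (0.2089)(0.2089)]
         = -0.39963921 / 0.95636079 = -0.417875.
  Update: phi_21 = phi_11 - phi_22 phi_11 = 0.2089 - (-0.417875)(0.2089) = 0.296194.
Step k = 3:
  phi_33 = [rho(3) - phi_21 rho(2) - phi_22 rho(1)] / [1 - phi_21 rho(1) - phi_22 rho(2)]
    numerator   = -0.5708 - (0.296194)(-0.356) - (-0.417875)(0.2089) = -0.37806083
    denominator = 1 - (0.296194)(0.2089) - (-0.417875)(-0.356) = 0.78936158
  phi_33 = -0.37806083 / 0.78936158 = -0.4789.
Therefore phi_{33} = -0.4789.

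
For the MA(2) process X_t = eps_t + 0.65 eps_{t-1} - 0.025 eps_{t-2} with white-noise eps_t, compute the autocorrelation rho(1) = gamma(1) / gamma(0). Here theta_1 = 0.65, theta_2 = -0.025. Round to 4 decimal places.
\rho(1) = 0.4453

For an MA(q) process with theta_0 = 1, the autocovariance is
  gamma(k) = sigma^2 * sum_{i=0..q-k} theta_i * theta_{i+k},
and rho(k) = gamma(k) / gamma(0). Sigma^2 cancels.
  numerator   = (1)*(0.65) + (0.65)*(-0.025) = 0.63375.
  denominator = (1)^2 + (0.65)^2 + (-0.025)^2 = 1.423125.
  rho(1) = 0.63375 / 1.423125 = 0.4453.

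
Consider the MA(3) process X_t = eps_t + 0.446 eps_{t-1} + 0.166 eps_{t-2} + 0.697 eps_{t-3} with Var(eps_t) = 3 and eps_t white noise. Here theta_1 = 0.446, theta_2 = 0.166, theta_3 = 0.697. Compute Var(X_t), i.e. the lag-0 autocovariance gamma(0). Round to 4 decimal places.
\gamma(0) = 5.1368

For an MA(q) process X_t = eps_t + sum_i theta_i eps_{t-i} with
Var(eps_t) = sigma^2, the variance is
  gamma(0) = sigma^2 * (1 + sum_i theta_i^2).
  sum_i theta_i^2 = (0.446)^2 + (0.166)^2 + (0.697)^2 = 0.198916 + 0.027556 + 0.485809 = 0.712281.
  gamma(0) = 3 * (1 + 0.712281) = 3 * 1.712281 = 5.136843, which rounds to 5.1368.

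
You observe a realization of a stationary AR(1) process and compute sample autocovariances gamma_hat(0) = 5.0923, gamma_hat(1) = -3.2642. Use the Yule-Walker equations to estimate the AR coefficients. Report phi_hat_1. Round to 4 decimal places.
\hat\phi_{1} = -0.6410

The Yule-Walker equations for an AR(p) process read, in matrix form,
  Gamma_p phi = r_p,   with   (Gamma_p)_{ij} = gamma(|i - j|),
                       (r_p)_i = gamma(i),   i,j = 1..p.
Substitute the sample gammas (Toeplitz matrix and right-hand side of size 1):
  Gamma_p = [[5.0923]]
  r_p     = [-3.2642]
With p = 1 this is the single equation gamma(0) phi_1 = gamma(1):
  phi_hat_1 = gamma(1) / gamma(0) = -3.2642 / 5.0923 = -0.6410.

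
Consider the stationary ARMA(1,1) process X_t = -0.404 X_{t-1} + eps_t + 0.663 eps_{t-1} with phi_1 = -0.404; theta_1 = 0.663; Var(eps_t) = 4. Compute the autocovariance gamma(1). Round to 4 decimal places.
\gamma(1) = 0.9065

Multiply the model equation by X_{t-k} and take expectations. With theta_0 = psi_0 = 1 and psi_j the MA(infinity) weights, this gives
  gamma(k) - sum_i phi_i gamma(k-i) = c_k,
  c_k = sigma^2 * sum_{j=k..q} theta_j psi_{j-k}   (c_k = 0 for k > q),
using gamma(-m) = gamma(m).
psi-weights needed (psi_j = theta_j + sum_i phi_i psi_{j-i}):
  psi_1 = theta_1 + phi_1 = 0.663 + (-0.404) = 0.259
Right-hand sides:
  c_0 = sigma^2 (1 + theta_1 psi_1) = 4 * (1 + (0.663)(0.259)) = 4 * 1.171717 = 4.686868
  c_1 = sigma^2 theta_1 = 4 * (0.663) = 2.652
  c_2 = 0
Equations for k = 0 and k = 1 (AR order 1):
  gamma(0) = phi_1 gamma(1) + c_0
  gamma(1) = phi_1 gamma(0) + c_1
Substituting the second into the first: gamma(0) (1 - phi_1^2) = c_0 + phi_1 c_1, so
  gamma(0) = (c_0 + phi_1 c_1) / (1 - phi_1^2) = (4.686868 + (-0.404)(2.652)) / (1 - (-0.404)^2) = 3.61546 / 0.836784 = 4.320661.
  gamma(1) = phi_1 gamma(0) + c_1 = (-0.404)(4.320661) + (2.652) = 0.906453.
Therefore gamma(1) = 0.9065 (to 4 decimal places).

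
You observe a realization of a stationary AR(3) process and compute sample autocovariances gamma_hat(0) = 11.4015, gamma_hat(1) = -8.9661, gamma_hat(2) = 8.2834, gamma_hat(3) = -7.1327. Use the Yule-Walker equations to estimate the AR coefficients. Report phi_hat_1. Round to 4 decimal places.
\hat\phi_{1} = -0.5690

The Yule-Walker equations for an AR(p) process read, in matrix form,
  Gamma_p phi = r_p,   with   (Gamma_p)_{ij} = gamma(|i - j|),
                       (r_p)_i = gamma(i),   i,j = 1..p.
Substitute the sample gammas (Toeplitz matrix and right-hand side of size 3):
  Gamma_p = [[11.4015, -8.9661, 8.2834], [-8.9661, 11.4015, -8.9661], [8.2834, -8.9661, 11.4015]]
  r_p     = [-8.9661, 8.2834, -7.1327]
Written out (R1..R3):
  (R1) 11.4015 phi_1 - 8.9661 phi_2 + 8.2834 phi_3 = -8.9661
  (R2) -8.9661 phi_1 + 11.4015 phi_2 - 8.9661 phi_3 = 8.2834
  (R3) 8.2834 phi_1 - 8.9661 phi_2 + 11.4015 phi_3 = -7.1327
Gaussian elimination:
  R2 <- R2 - (-8.9661/11.4015) R1 = R2 - (-0.786397) R1:  4.35059 phi_2 - 2.452063 phi_3 = 1.23249
  R3 <- R3 - (8.2834/11.4015) R1 = R3 - (0.726518) R1:  -2.452063 phi_2 + 5.383457 phi_3 = -0.618663
  R3 <- R3 - (-2.452063/4.35059) R2 = R3 - (-0.563616) R2:  4.001435 phi_3 = 0.075988
Back-substitution:
  phi_hat_3 = 0.075988 / 4.001435 = 0.01899
  phi_hat_2 = (1.23249 - (-2.452063)(0.01899)) / 4.35059 = 0.293996
  phi_hat_1 = (-8.9661 - (-8.9661)(0.293996) - (8.2834)(0.01899)) / 11.4015 = -0.568996
So phi_hat = [-0.5690, 0.2940, 0.0190].
Therefore phi_hat_1 = -0.5690.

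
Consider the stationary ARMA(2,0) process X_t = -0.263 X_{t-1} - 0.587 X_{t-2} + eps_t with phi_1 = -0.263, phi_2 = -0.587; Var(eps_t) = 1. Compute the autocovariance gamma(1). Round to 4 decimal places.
\gamma(1) = -0.2600

Multiply the model equation by X_{t-k} and take expectations. With theta_0 = psi_0 = 1 and psi_j the MA(infinity) weights, this gives
  gamma(k) - sum_i phi_i gamma(k-i) = c_k,
  c_k = sigma^2 * sum_{j=k..q} theta_j psi_{j-k}   (c_k = 0 for k > q),
using gamma(-m) = gamma(m).
Pure AR (q = 0): c_0 = sigma^2 = 1, c_k = 0 for k >= 1.
Equations for k = 0, 1, 2 (AR order 2, c_2 = 0):
  (E0) gamma(0) = phi_1 gamma(1) + phi_2 gamma(2) + c_0
  (E1) gamma(1) = phi_1 gamma(0) + phi_2 gamma(1) + c_1
  (E2) gamma(2) = phi_1 gamma(1) + phi_2 gamma(0)
From (E1): gamma(1) = A gamma(0) + B with
  A = phi_1 / (1 - phi_2) = -0.263 / 1.587 = -0.165721,   B = c_1 / (1 - phi_2) = 0 / 1.587 = 0.
Insert (E2) into (E0): gamma(0) (1 - phi_2^2) = phi_1 (1 + phi_2) gamma(1) + c_0.
  phi_1 (1 + phi_2) = (-0.263)(0.413) = -0.108619,   1 - phi_2^2 = 0.655431.
Replace gamma(1) by A gamma(0) + B and collect gamma(0):
  gamma(0) [0.655431 - (-0.108619)(-0.165721)] = c_0 = 1
  gamma(0) * 0.63743 = 1
  gamma(0) = 1 / 0.63743 = 1.568798.
  gamma(1) = A gamma(0) = (-0.165721)(1.568798) = -0.259984.
Therefore gamma(1) = -0.2600 (to 4 decimal places).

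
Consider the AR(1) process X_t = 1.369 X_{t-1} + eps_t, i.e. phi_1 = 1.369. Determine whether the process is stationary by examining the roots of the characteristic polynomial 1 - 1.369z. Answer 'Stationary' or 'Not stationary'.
\text{Not stationary}

The AR(p) characteristic polynomial is P(z) = 1 - 1.369z.
Stationarity requires all roots to lie outside the unit circle, i.e. |z| > 1 for every root.
This is linear in z: 1 + (-1.369) z = 0  =>  z = -1/(-1.369) = 0.73046,  |z| = 0.73046.
Moduli of all roots: 0.7305.
All moduli strictly greater than 1? No.
Verdict: Not stationary.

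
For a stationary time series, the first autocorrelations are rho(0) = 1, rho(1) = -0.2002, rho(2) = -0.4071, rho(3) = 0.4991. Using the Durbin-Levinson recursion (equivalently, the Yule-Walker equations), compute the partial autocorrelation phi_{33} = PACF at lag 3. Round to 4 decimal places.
\phi_{33} = 0.3810

The PACF at lag k is phi_{kk}, the last component of the solution
to the Yule-Walker system G_k phi = r_k where
  (G_k)_{ij} = rho(|i - j|), (r_k)_i = rho(i), i,j = 1..k.
Equivalently, Durbin-Levinson gives phi_{kk} iteratively:
  phi_{11} = rho(1)
  phi_{kk} = [rho(k) - sum_{j=1..k-1} phi_{k-1,j} rho(k-j)]
            / [1 - sum_{j=1..k-1} phi_{k-1,j} rho(j)],
  phi_{k,j} = phi_{k-1,j} - phi_{kk} phi_{k-1,k-j},  j = 1..k-1.
Step k = 1:
  phi_11 = rho(1) = -0.2002.
Step k = 2:
  phi_22 = [rho(2) - phi_11 rho(1)] / [1 - phi_11 rho(1)] = [-0.4071 - (-0.2002)(-0.2002)] / [1 - (-0.2002)(-0.2002)]
         = -0.44718004 / 0.95991996 = -0.465851.
  Update: phi_21 = phi_11 - phi_22 phi_11 = -0.2002 - (-0.465851)(-0.2002) = -0.293463.
Step k = 3:
  phi_33 = [rho(3) - phi_21 rho(2) - phi_22 rho(1)] / [1 - phi_21 rho(1) - phi_22 rho(2)]
    numerator   = 0.4991 - (-0.293463)(-0.4071) - (-0.465851)(-0.2002) = 0.28636758
    denominator = 1 - (-0.293463)(-0.2002) - (-0.465851)(-0.4071) = 0.75160052
  phi_33 = 0.28636758 / 0.75160052 = 0.381.
Therefore phi_{33} = 0.3810.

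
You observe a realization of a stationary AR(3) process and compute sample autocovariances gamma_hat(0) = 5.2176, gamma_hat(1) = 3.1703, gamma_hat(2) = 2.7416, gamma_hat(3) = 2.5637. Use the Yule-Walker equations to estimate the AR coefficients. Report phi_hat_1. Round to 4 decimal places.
\hat\phi_{1} = 0.4150

The Yule-Walker equations for an AR(p) process read, in matrix form,
  Gamma_p phi = r_p,   with   (Gamma_p)_{ij} = gamma(|i - j|),
                       (r_p)_i = gamma(i),   i,j = 1..p.
Substitute the sample gammas (Toeplitz matrix and right-hand side of size 3):
  Gamma_p = [[5.2176, 3.1703, 2.7416], [3.1703, 5.2176, 3.1703], [2.7416, 3.1703, 5.2176]]
  r_p     = [3.1703, 2.7416, 2.5637]
Written out (R1..R3):
  (R1) 5.2176 phi_1 + 3.1703 phi_2 + 2.7416 phi_3 = 3.1703
  (R2) 3.1703 phi_1 + 5.2176 phi_2 + 3.1703 phi_3 = 2.7416
  (R3) 2.7416 phi_1 + 3.1703 phi_2 + 5.2176 phi_3 = 2.5637
Gaussian elimination:
  R2 <- R2 - (3.1703/5.2176) R1 = R2 - (0.607617) R1:  3.291273 phi_2 + 1.504459 phi_3 = 0.815273
  R3 <- R3 - (2.7416/5.2176) R1 = R3 - (0.525452) R1:  1.504459 phi_2 + 3.77702 phi_3 = 0.897859
  R3 <- R3 - (1.504459/3.291273) R2 = R3 - (0.457105) R2:  3.089324 phi_3 = 0.525193
Back-substitution:
  phi_hat_3 = 0.525193 / 3.089324 = 0.170002
  phi_hat_2 = (0.815273 - (1.504459)(0.170002)) / 3.291273 = 0.169999
  phi_hat_1 = (3.1703 - (3.1703)(0.169999) - (2.7416)(0.170002)) / 5.2176 = 0.414994
So phi_hat = [0.4150, 0.1700, 0.1700].
Therefore phi_hat_1 = 0.4150.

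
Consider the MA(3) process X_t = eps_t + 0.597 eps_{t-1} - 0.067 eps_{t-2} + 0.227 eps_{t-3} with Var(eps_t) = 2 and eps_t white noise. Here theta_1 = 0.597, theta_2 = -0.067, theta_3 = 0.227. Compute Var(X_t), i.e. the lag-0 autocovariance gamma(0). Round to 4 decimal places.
\gamma(0) = 2.8249

For an MA(q) process X_t = eps_t + sum_i theta_i eps_{t-i} with
Var(eps_t) = sigma^2, the variance is
  gamma(0) = sigma^2 * (1 + sum_i theta_i^2).
  sum_i theta_i^2 = (0.597)^2 + (-0.067)^2 + (0.227)^2 = 0.356409 + 0.004489 + 0.051529 = 0.412427.
  gamma(0) = 2 * (1 + 0.412427) = 2 * 1.412427 = 2.824854, which rounds to 2.8249.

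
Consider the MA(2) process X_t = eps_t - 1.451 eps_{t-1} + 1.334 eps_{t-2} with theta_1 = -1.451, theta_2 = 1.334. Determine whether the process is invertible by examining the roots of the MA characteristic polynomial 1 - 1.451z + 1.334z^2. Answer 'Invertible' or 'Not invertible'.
\text{Not invertible}

The MA(q) characteristic polynomial is P(z) = 1 - 1.451z + 1.334z^2.
Invertibility requires all roots to lie outside the unit circle, i.e. |z| > 1 for every root.
Set 1 + (-1.451) z + (1.334) z^2 = 0, i.e. a z^2 + b z + c = 0 with a = 1.334, b = -1.451, c = 1.
Discriminant D = b^2 - 4ac = (-1.451)^2 - 4*(1.334)*1 = 2.105401 - (5.336) = -3.230599.
D < 0, so the roots are the complex-conjugate pair z = (-b +/- i sqrt(-D)) / (2a) = 0.5439 +/- 0.6737i.
For a conjugate pair |z|^2 = z * conj(z) = (product of roots) = c/a = 1/(1.334) = 0.749625, so |z| = sqrt(0.749625) = 0.8658 for both roots.
Moduli of all roots: 0.8658, 0.8658.
All moduli strictly greater than 1? No.
Verdict: Not invertible.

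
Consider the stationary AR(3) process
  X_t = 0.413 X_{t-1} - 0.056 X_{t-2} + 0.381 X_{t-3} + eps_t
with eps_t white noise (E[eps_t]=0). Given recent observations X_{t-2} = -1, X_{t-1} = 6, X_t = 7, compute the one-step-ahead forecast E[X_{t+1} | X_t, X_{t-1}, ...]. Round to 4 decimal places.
E[X_{t+1} \mid \mathcal F_t] = 2.1740

For an AR(p) model X_t = c + sum_i phi_i X_{t-i} + eps_t, the
one-step-ahead conditional mean is
  E[X_{t+1} | X_t, ...] = c + sum_i phi_i X_{t+1-i}.
Substitute known values:
  E[X_{t+1} | ...] = (0.413) * (7) + (-0.056) * (6) + (0.381) * (-1)
                   = 2.1740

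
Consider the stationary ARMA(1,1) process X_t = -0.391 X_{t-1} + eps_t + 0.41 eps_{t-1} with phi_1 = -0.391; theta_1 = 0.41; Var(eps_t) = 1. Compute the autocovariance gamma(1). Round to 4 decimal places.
\gamma(1) = 0.0188

Multiply the model equation by X_{t-k} and take expectations. With theta_0 = psi_0 = 1 and psi_j the MA(infinity) weights, this gives
  gamma(k) - sum_i phi_i gamma(k-i) = c_k,
  c_k = sigma^2 * sum_{j=k..q} theta_j psi_{j-k}   (c_k = 0 for k > q),
using gamma(-m) = gamma(m).
psi-weights needed (psi_j = theta_j + sum_i phi_i psi_{j-i}):
  psi_1 = theta_1 + phi_1 = 0.41 + (-0.391) = 0.019
Right-hand sides:
  c_0 = sigma^2 (1 + theta_1 psi_1) = 1 * (1 + (0.41)(0.019)) = 1 * 1.00779 = 1.00779
  c_1 = sigma^2 theta_1 = 1 * (0.41) = 0.41
  c_2 = 0
Equations for k = 0 and k = 1 (AR order 1):
  gamma(0) = phi_1 gamma(1) + c_0
  gamma(1) = phi_1 gamma(0) + c_1
Substituting the second into the first: gamma(0) (1 - phi_1^2) = c_0 + phi_1 c_1, so
  gamma(0) = (c_0 + phi_1 c_1) / (1 - phi_1^2) = (1.00779 + (-0.391)(0.41)) / (1 - (-0.391)^2) = 0.84748 / 0.847119 = 1.000426.
  gamma(1) = phi_1 gamma(0) + c_1 = (-0.391)(1.000426) + (0.41) = 0.018833.
Therefore gamma(1) = 0.0188 (to 4 decimal places).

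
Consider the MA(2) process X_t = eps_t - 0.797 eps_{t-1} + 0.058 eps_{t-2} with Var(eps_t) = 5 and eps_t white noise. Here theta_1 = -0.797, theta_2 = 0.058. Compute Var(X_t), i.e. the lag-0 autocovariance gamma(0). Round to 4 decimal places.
\gamma(0) = 8.1929

For an MA(q) process X_t = eps_t + sum_i theta_i eps_{t-i} with
Var(eps_t) = sigma^2, the variance is
  gamma(0) = sigma^2 * (1 + sum_i theta_i^2).
  sum_i theta_i^2 = (-0.797)^2 + (0.058)^2 = 0.635209 + 0.003364 = 0.638573.
  gamma(0) = 5 * (1 + 0.638573) = 5 * 1.638573 = 8.192865, which rounds to 8.1929.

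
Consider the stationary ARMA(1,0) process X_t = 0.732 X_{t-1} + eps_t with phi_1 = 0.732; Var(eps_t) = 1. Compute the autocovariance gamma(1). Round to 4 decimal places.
\gamma(1) = 1.5770

Multiply the model equation by X_{t-k} and take expectations. With theta_0 = psi_0 = 1 and psi_j the MA(infinity) weights, this gives
  gamma(k) - sum_i phi_i gamma(k-i) = c_k,
  c_k = sigma^2 * sum_{j=k..q} theta_j psi_{j-k}   (c_k = 0 for k > q),
using gamma(-m) = gamma(m).
Pure AR (q = 0): c_0 = sigma^2 = 1, c_k = 0 for k >= 1.
Equations for k = 0 and k = 1 (AR order 1):
  gamma(0) = phi_1 gamma(1) + c_0
  gamma(1) = phi_1 gamma(0) + c_1
Substituting the second into the first: gamma(0) (1 - phi_1^2) = c_0 + phi_1 c_1, so
  gamma(0) = c_0 / (1 - phi_1^2) = 1 / (1 - (0.732)^2) = 1 / 0.464176 = 2.154355.
  gamma(1) = phi_1 gamma(0) = (0.732)(2.154355) = 1.576988.
Therefore gamma(1) = 1.5770 (to 4 decimal places).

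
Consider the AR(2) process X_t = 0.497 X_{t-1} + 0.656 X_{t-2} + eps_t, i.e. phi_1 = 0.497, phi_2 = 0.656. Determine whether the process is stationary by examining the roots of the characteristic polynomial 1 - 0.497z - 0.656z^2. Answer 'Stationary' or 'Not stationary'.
\text{Not stationary}

The AR(p) characteristic polynomial is P(z) = 1 - 0.497z - 0.656z^2.
Stationarity requires all roots to lie outside the unit circle, i.e. |z| > 1 for every root.
Set 1 + (-0.497) z + (-0.656) z^2 = 0, i.e. a z^2 + b z + c = 0 with a = -0.656, b = -0.497, c = 1.
Discriminant D = b^2 - 4ac = (-0.497)^2 - 4*(-0.656)*1 = 0.247009 - (-2.624) = 2.871009.
D >= 0, so the roots are real: z = (-b +/- sqrt(D)) / (2a) = (0.497 +/- 1.694405) / (-1.312).
  z_1 = (0.497 + 1.694405) / (-1.312) = -1.6703,   |z_1| = 1.6703.
  z_2 = (0.497 - 1.694405) / (-1.312) = 0.9127,   |z_2| = 0.9127.
Moduli of all roots: 1.6703, 0.9127.
All moduli strictly greater than 1? No.
Verdict: Not stationary.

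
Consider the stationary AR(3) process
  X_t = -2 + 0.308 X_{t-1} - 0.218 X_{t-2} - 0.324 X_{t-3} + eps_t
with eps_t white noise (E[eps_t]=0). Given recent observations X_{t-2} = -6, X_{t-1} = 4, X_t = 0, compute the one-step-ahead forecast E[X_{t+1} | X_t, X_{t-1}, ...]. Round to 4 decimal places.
E[X_{t+1} \mid \mathcal F_t] = -0.9280

For an AR(p) model X_t = c + sum_i phi_i X_{t-i} + eps_t, the
one-step-ahead conditional mean is
  E[X_{t+1} | X_t, ...] = c + sum_i phi_i X_{t+1-i}.
Substitute known values:
  E[X_{t+1} | ...] = -2 + (0.308) * (0) + (-0.218) * (4) + (-0.324) * (-6)
                   = -0.9280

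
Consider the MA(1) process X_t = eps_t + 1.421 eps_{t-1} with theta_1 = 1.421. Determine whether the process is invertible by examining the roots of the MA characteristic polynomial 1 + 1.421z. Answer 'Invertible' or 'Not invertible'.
\text{Not invertible}

The MA(q) characteristic polynomial is P(z) = 1 + 1.421z.
Invertibility requires all roots to lie outside the unit circle, i.e. |z| > 1 for every root.
This is linear in z: 1 + (1.421) z = 0  =>  z = -1/(1.421) = -0.70373,  |z| = 0.70373.
Moduli of all roots: 0.7037.
All moduli strictly greater than 1? No.
Verdict: Not invertible.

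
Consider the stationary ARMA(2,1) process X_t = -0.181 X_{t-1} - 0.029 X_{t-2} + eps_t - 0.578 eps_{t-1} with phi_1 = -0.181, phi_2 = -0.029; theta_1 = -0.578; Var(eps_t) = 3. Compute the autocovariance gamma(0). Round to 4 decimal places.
\gamma(0) = 4.7635

Multiply the model equation by X_{t-k} and take expectations. With theta_0 = psi_0 = 1 and psi_j the MA(infinity) weights, this gives
  gamma(k) - sum_i phi_i gamma(k-i) = c_k,
  c_k = sigma^2 * sum_{j=k..q} theta_j psi_{j-k}   (c_k = 0 for k > q),
using gamma(-m) = gamma(m).
psi-weights needed (psi_j = theta_j + sum_i phi_i psi_{j-i}):
  psi_1 = theta_1 + phi_1 = -0.578 + (-0.181) = -0.759
Right-hand sides:
  c_0 = sigma^2 (1 + theta_1 psi_1) = 3 * (1 + (-0.578)(-0.759)) = 3 * 1.438702 = 4.316106
  c_1 = sigma^2 theta_1 = 3 * (-0.578) = -1.734
  c_2 = 0
Equations for k = 0, 1, 2 (AR order 2, c_2 = 0):
  (E0) gamma(0) = phi_1 gamma(1) + phi_2 gamma(2) + c_0
  (E1) gamma(1) = phi_1 gamma(0) + phi_2 gamma(1) + c_1
  (E2) gamma(2) = phi_1 gamma(1) + phi_2 gamma(0)
From (E1): gamma(1) = A gamma(0) + B with
  A = phi_1 / (1 - phi_2) = -0.181 / 1.029 = -0.175899,   B = c_1 / (1 - phi_2) = -1.734 / 1.029 = -1.685131.
Insert (E2) into (E0): gamma(0) (1 - phi_2^2) = phi_1 (1 + phi_2) gamma(1) + c_0.
  phi_1 (1 + phi_2) = (-0.181)(0.971) = -0.175751,   1 - phi_2^2 = 0.999159.
Replace gamma(1) by A gamma(0) + B and collect gamma(0):
  gamma(0) [0.999159 - (-0.175751)(-0.175899)] = (-0.175751)(-1.685131) + 4.316106
  gamma(0) * 0.968245 = 4.612269
  gamma(0) = 4.612269 / 0.968245 = 4.763538.
Therefore gamma(0) = 4.7635 (to 4 decimal places).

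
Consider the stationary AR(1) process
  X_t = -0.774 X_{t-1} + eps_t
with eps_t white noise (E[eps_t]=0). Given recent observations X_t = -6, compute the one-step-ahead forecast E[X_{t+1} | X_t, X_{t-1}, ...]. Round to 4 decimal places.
E[X_{t+1} \mid \mathcal F_t] = 4.6440

For an AR(p) model X_t = c + sum_i phi_i X_{t-i} + eps_t, the
one-step-ahead conditional mean is
  E[X_{t+1} | X_t, ...] = c + sum_i phi_i X_{t+1-i}.
Substitute known values:
  E[X_{t+1} | ...] = (-0.774) * (-6)
                   = 4.6440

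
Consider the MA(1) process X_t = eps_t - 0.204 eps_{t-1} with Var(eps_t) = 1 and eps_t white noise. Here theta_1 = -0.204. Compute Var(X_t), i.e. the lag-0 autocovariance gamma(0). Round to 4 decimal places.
\gamma(0) = 1.0416

For an MA(q) process X_t = eps_t + sum_i theta_i eps_{t-i} with
Var(eps_t) = sigma^2, the variance is
  gamma(0) = sigma^2 * (1 + sum_i theta_i^2).
  sum_i theta_i^2 = (-0.204)^2 = 0.041616.
  gamma(0) = 1 * (1 + 0.041616) = 1 * 1.041616 = 1.041616, which rounds to 1.0416.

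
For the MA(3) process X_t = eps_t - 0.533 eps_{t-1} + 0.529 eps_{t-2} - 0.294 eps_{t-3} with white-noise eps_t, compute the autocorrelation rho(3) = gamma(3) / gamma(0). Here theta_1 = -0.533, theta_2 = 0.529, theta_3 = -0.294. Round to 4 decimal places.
\rho(3) = -0.1781

For an MA(q) process with theta_0 = 1, the autocovariance is
  gamma(k) = sigma^2 * sum_{i=0..q-k} theta_i * theta_{i+k},
and rho(k) = gamma(k) / gamma(0). Sigma^2 cancels.
  numerator   = (1)*(-0.294) = -0.294.
  denominator = (1)^2 + (-0.533)^2 + (0.529)^2 + (-0.294)^2 = 1.650366.
  rho(3) = -0.294 / 1.650366 = -0.1781.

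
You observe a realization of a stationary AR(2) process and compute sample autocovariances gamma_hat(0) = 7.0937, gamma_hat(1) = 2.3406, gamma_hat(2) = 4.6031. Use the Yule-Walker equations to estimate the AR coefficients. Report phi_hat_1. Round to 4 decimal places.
\hat\phi_{1} = 0.1300

The Yule-Walker equations for an AR(p) process read, in matrix form,
  Gamma_p phi = r_p,   with   (Gamma_p)_{ij} = gamma(|i - j|),
                       (r_p)_i = gamma(i),   i,j = 1..p.
Substitute the sample gammas (Toeplitz matrix and right-hand side of size 2):
  Gamma_p = [[7.0937, 2.3406], [2.3406, 7.0937]]
  r_p     = [2.3406, 4.6031]
Written out:
  7.0937 phi_1 + 2.3406 phi_2 = 2.3406
  2.3406 phi_1 + 7.0937 phi_2 = 4.6031
Solve by Cramer's rule:
  det = gamma(0)^2 - gamma(1)^2 = (7.0937)^2 - (2.3406)^2 = 50.32057969 - 5.47840836 = 44.84217133
  phi_hat_1 = [gamma(1) gamma(0) - gamma(1) gamma(2)] / det = [(2.3406)(7.0937) - (2.3406)(4.6031)] / 44.84217133 = 5.82949836 / 44.84217133 = 0.13
  phi_hat_2 = [gamma(0) gamma(2) - gamma(1)^2] / det = [(7.0937)(4.6031) - (2.3406)^2] / 44.84217133 = 27.17460211 / 44.84217133 = 0.606
So phi_hat = [0.1300, 0.6060].
Therefore phi_hat_1 = 0.1300.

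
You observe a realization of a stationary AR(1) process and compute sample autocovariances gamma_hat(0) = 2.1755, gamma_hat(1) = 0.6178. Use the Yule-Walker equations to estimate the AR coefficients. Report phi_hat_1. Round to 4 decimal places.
\hat\phi_{1} = 0.2840

The Yule-Walker equations for an AR(p) process read, in matrix form,
  Gamma_p phi = r_p,   with   (Gamma_p)_{ij} = gamma(|i - j|),
                       (r_p)_i = gamma(i),   i,j = 1..p.
Substitute the sample gammas (Toeplitz matrix and right-hand side of size 1):
  Gamma_p = [[2.1755]]
  r_p     = [0.6178]
With p = 1 this is the single equation gamma(0) phi_1 = gamma(1):
  phi_hat_1 = gamma(1) / gamma(0) = 0.6178 / 2.1755 = 0.2840.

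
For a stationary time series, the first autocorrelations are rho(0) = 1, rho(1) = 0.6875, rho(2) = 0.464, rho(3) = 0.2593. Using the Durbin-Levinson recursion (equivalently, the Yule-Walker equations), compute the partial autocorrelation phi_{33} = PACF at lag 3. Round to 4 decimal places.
\phi_{33} = -0.1018

The PACF at lag k is phi_{kk}, the last component of the solution
to the Yule-Walker system G_k phi = r_k where
  (G_k)_{ij} = rho(|i - j|), (r_k)_i = rho(i), i,j = 1..k.
Equivalently, Durbin-Levinson gives phi_{kk} iteratively:
  phi_{11} = rho(1)
  phi_{kk} = [rho(k) - sum_{j=1..k-1} phi_{k-1,j} rho(k-j)]
            / [1 - sum_{j=1..k-1} phi_{k-1,j} rho(j)],
  phi_{k,j} = phi_{k-1,j} - phi_{kk} phi_{k-1,k-j},  j = 1..k-1.
Step k = 1:
  phi_11 = rho(1) = 0.6875.
Step k = 2:
  phi_22 = [rho(2) - phi_11 rho(1)] / [1 - phi_11 rho(1)] = [0.464 - (0.6875)(0.6875)] / [1 - (0.6875)(0.6875)]
         = -0.00865625 / 0.52734375 = -0.016415.
  Update: phi_21 = phi_11 - phi_22 phi_11 = 0.6875 - (-0.016415)(0.6875) = 0.698785.
Step k = 3:
  phi_33 = [rho(3) - phi_21 rho(2) - phi_22 rho(1)] / [1 - phi_21 rho(1) - phi_22 rho(2)]
    numerator   = 0.2593 - (0.698785)(0.464) - (-0.016415)(0.6875) = -0.05365114
    denominator = 1 - (0.698785)(0.6875) - (-0.016415)(0.464) = 0.52720166
  phi_33 = -0.05365114 / 0.52720166 = -0.1018.
Therefore phi_{33} = -0.1018.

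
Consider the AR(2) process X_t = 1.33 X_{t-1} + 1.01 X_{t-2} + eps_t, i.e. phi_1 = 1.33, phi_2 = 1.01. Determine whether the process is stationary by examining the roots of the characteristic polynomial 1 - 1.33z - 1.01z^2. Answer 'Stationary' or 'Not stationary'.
\text{Not stationary}

The AR(p) characteristic polynomial is P(z) = 1 - 1.33z - 1.01z^2.
Stationarity requires all roots to lie outside the unit circle, i.e. |z| > 1 for every root.
Set 1 + (-1.33) z + (-1.01) z^2 = 0, i.e. a z^2 + b z + c = 0 with a = -1.01, b = -1.33, c = 1.
Discriminant D = b^2 - 4ac = (-1.33)^2 - 4*(-1.01)*1 = 1.7689 - (-4.04) = 5.8089.
D >= 0, so the roots are real: z = (-b +/- sqrt(D)) / (2a) = (1.33 +/- 2.410166) / (-2.02).
  z_1 = (1.33 + 2.410166) / (-2.02) = -1.8516,   |z_1| = 1.8516.
  z_2 = (1.33 - 2.410166) / (-2.02) = 0.5347,   |z_2| = 0.5347.
Moduli of all roots: 1.8516, 0.5347.
All moduli strictly greater than 1? No.
Verdict: Not stationary.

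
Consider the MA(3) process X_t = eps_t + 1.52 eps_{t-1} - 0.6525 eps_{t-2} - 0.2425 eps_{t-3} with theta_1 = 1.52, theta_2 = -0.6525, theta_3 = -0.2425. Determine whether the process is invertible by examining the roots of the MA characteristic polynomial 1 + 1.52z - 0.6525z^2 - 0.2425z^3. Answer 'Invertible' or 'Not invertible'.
\text{Not invertible}

The MA(q) characteristic polynomial is P(z) = 1 + 1.52z - 0.6525z^2 - 0.2425z^3.
Invertibility requires all roots to lie outside the unit circle, i.e. |z| > 1 for every root.
Degree 3: look for a simple real root z0 first, then factor out (1 - z/z0) and solve the remaining quadratic.
Testing z0 = -4: P(-4) = 1 + (1.52)(-4) + (-0.6525)(-4)^2 + (-0.2425)(-4)^3
  = 1 + (-6.08) + (-10.44) + (15.52) = 0.  So z_0 = -4 is a root, |z_0| = 4.
Divide out the factor (1 + 0.25 z) = (1 - z/z0) (since 1/z0 = -0.25):
  P(z) = (1 + 0.25 z)(1 + (1.27) z + (-0.97) z^2)
  [check: z-coef 1.27 - (-0.25) = 1.52; z^2-coef -0.97 - (-0.25)(1.27) = -0.6525; z^3-coef -(-0.25)(-0.97) = -0.2425.]
Remaining roots from the quadratic factor 1 + (1.27) z + (-0.97) z^2:
  Set 1 + (1.27) z + (-0.97) z^2 = 0, i.e. a z^2 + b z + c = 0 with a = -0.97, b = 1.27, c = 1.
  Discriminant D = b^2 - 4ac = (1.27)^2 - 4*(-0.97)*1 = 1.6129 - (-3.88) = 5.4929.
  D >= 0, so the roots are real: z = (-b +/- sqrt(D)) / (2a) = (-1.27 +/- 2.343694) / (-1.94).
    z_1 = (-1.27 + 2.343694) / (-1.94) = -0.5535,   |z_1| = 0.5535.
    z_2 = (-1.27 - 2.343694) / (-1.94) = 1.8627,   |z_2| = 1.8627.
Moduli of all roots: 4.0000, 0.5535, 1.8627.
All moduli strictly greater than 1? No.
Verdict: Not invertible.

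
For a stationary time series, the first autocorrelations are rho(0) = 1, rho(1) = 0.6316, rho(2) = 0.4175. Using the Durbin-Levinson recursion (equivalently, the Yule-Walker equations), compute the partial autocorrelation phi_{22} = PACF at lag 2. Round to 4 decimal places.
\phi_{22} = 0.0309

The PACF at lag k is phi_{kk}, the last component of the solution
to the Yule-Walker system G_k phi = r_k where
  (G_k)_{ij} = rho(|i - j|), (r_k)_i = rho(i), i,j = 1..k.
Equivalently, Durbin-Levinson gives phi_{kk} iteratively:
  phi_{11} = rho(1)
  phi_{kk} = [rho(k) - sum_{j=1..k-1} phi_{k-1,j} rho(k-j)]
            / [1 - sum_{j=1..k-1} phi_{k-1,j} rho(j)],
  phi_{k,j} = phi_{k-1,j} - phi_{kk} phi_{k-1,k-j},  j = 1..k-1.
Step k = 1:
  phi_11 = rho(1) = 0.6316.
Step k = 2:
  phi_22 = [rho(2) - phi_11 rho(1)] / [1 - phi_11 rho(1)] = [0.4175 - (0.6316)(0.6316)] / [1 - (0.6316)(0.6316)]
         = 0.01858144 / 0.60108144 = 0.0309.
Therefore phi_{22} = 0.0309.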